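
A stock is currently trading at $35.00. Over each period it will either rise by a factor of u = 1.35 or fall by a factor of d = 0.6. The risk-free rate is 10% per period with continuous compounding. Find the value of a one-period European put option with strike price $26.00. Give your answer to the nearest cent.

Risk-neutral probability p = (e^0.1 − 0.6)/(1.35 − 0.6) = 0.5052/0.7500 = 0.6736
Terminal stock prices: S_u = 47.25, S_d = 21
Terminal payoffs (K − S): max(-21.25, 0) = 0, max(5, 0) = 5
Node 0 (S = 35): V_0 = e^(−0.1)·[0.6736·0.0000 + 0.3264·5.0000] = 1.4769

$1.48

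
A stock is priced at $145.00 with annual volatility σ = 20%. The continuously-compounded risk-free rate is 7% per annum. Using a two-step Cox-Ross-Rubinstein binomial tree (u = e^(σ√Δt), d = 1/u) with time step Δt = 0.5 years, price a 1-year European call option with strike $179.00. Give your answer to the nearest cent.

CRR parameters: u = e^(σ√Δt) = e^(0.2·√0.5) = 1.1519, d = 1/u = 0.8681
Per-period rate: rΔt = 0.07·0.5 = 0.035, so R = e^0.035 = 1.0356
Risk-neutral probability p = (e^0.035 − 0.8681)/(1.1519 − 0.8681) = 0.1675/0.2838 = 0.5902
Terminal stock prices: S_uu = 192.4, S_ud = 145, S_dd = 109.3
Terminal payoffs (S − K): max(13.4, 0) = 13.4, max(-34, 0) = 0, max(-69.72, 0) = 0
Node u (S = 167): V_u = e^(−0.035)·[0.5902·13.4000 + 0.4098·0.0000] = 7.6369
Node d (S = 125.9): V_d = e^(−0.035)·[0.5902·0.0000 + 0.4098·0.0000] = 0.0000
Node 0 (S = 145): V_0 = e^(−0.035)·[0.5902·7.6369 + 0.4098·0.0000] = 4.3524

$4.35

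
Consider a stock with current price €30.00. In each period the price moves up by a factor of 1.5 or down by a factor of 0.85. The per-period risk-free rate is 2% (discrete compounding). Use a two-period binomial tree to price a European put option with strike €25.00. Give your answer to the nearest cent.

€1.74

Risk-neutral probability p = (1 + 0.02 − 0.85)/(1.5 − 0.85) = 0.1700/0.6500 = 0.2615
Terminal stock prices: S_uu = 67.5, S_ud = 38.25, S_dd = 21.67
Terminal payoffs (K − S): max(-42.5, 0) = 0, max(-13.25, 0) = 0, max(3.325, 0) = 3.325
Node u (S = 45): V_u = 1/1.02·[0.2615·0.0000 + 0.7385·0.0000] = 0.0000
Node d (S = 25.5): V_d = 1/1.02·[0.2615·0.0000 + 0.7385·3.3250] = 2.4072
Node 0 (S = 30): V_0 = 1/1.02·[0.2615·0.0000 + 0.7385·2.4072] = 1.7428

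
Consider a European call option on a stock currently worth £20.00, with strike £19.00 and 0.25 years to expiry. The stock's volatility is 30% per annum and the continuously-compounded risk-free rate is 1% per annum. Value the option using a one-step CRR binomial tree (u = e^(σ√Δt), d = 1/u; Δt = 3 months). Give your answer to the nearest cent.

CRR parameters: u = e^(σ√Δt) = e^(0.3·√0.25) = 1.1618, d = 1/u = 0.8607
Per-period rate: rΔt = 0.01·0.25 = 0.0025, so R = e^0.0025 = 1.0025
Risk-neutral probability p = (e^0.0025 − 0.8607)/(1.1618 − 0.8607) = 0.1418/0.3011 = 0.4709
Terminal stock prices: S_u = 23.24, S_d = 17.21
Terminal payoffs (S − K): max(4.237, 0) = 4.237, max(-1.786, 0) = 0
Node 0 (S = 20): V_0 = e^(−0.0025)·[0.4709·4.2367 + 0.5291·0.0000] = 1.9900

£1.99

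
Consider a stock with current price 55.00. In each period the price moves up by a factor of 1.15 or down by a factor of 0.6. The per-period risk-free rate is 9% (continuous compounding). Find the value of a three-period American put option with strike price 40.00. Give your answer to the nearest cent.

Risk-neutral probability p = (e^0.09 − 0.6)/(1.15 − 0.6) = 0.4942/0.5500 = 0.8985
Terminal stock prices: S_uuu = 83.65, S_uud = 43.64, S_udd = 22.77, S_ddd = 11.88
Terminal payoffs (K − S): max(-43.65, 0) = 0, max(-3.642, 0) = 0, max(17.23, 0) = 17.23, max(28.12, 0) = 28.12
Node uu (S = 72.74): continuation = e^(−0.09)·[0.8985·0.0000 + 0.1015·0.0000] = 0.0000; exercise value = 0.0000 ≤ continuation, so V_uu = 0.0000
Node ud (S = 37.95): continuation = e^(−0.09)·[0.8985·0.0000 + 0.1015·17.2300] = 1.5983; exercise value = 2.0500 > continuation, so V_ud = 2.0500 (exercise)
Node dd (S = 19.8): continuation = e^(−0.09)·[0.8985·17.2300 + 0.1015·28.1200] = 16.7572; exercise value = 20.2000 > continuation, so V_dd = 20.2000 (exercise)
Node u (S = 63.25): continuation = e^(−0.09)·[0.8985·0.0000 + 0.1015·2.0500] = 0.1902; exercise value = 0.0000 ≤ continuation, so V_u = 0.1902
Node d (S = 33): continuation = e^(−0.09)·[0.8985·2.0500 + 0.1015·20.2000] = 3.5572; exercise value = 7.0000 > continuation, so V_d = 7.0000 (exercise)
Node 0 (S = 55): continuation = e^(−0.09)·[0.8985·0.1902 + 0.1015·7.0000] = 0.8055; exercise value = 0.0000 ≤ continuation, so V_0 = 0.8055

0.81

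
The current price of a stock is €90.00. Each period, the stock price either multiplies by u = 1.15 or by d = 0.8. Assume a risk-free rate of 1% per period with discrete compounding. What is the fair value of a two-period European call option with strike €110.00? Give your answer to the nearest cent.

€3.18

Risk-neutral probability p = (1 + 0.01 − 0.8)/(1.15 − 0.8) = 0.2100/0.3500 = 0.6000
Terminal stock prices: S_uu = 119, S_ud = 82.8, S_dd = 57.6
Terminal payoffs (S − K): max(9.025, 0) = 9.025, max(-27.2, 0) = 0, max(-52.4, 0) = 0
Node u (S = 103.5): V_u = 1/1.01·[0.6000·9.0250 + 0.4000·0.0000] = 5.3614
Node d (S = 72): V_d = 1/1.01·[0.6000·0.0000 + 0.4000·0.0000] = 0.0000
Node 0 (S = 90): V_0 = 1/1.01·[0.6000·5.3614 + 0.4000·0.0000] = 3.1850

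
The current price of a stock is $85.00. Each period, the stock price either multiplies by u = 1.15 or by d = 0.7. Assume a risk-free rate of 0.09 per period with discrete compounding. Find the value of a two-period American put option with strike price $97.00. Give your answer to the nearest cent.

Risk-neutral probability p = (1 + 0.09 − 0.7)/(1.15 − 0.7) = 0.3900/0.4500 = 0.8667
Terminal stock prices: S_uu = 112.4, S_ud = 68.42, S_dd = 41.65
Terminal payoffs (K − S): max(-15.41, 0) = 0, max(28.58, 0) = 28.58, max(55.35, 0) = 55.35
Node u (S = 97.75): continuation = 1/1.09·[0.8667·0.0000 + 0.1333·28.5750] = 3.4954; exercise value = 0.0000 ≤ continuation, so V_u = 3.4954
Node d (S = 59.5): continuation = 1/1.09·[0.8667·28.5750 + 0.1333·55.3500] = 29.4908; exercise value = 37.5000 > continuation, so V_d = 37.5000 (exercise)
Node 0 (S = 85): continuation = 1/1.09·[0.8667·3.4954 + 0.1333·37.5000] = 7.3664; exercise value = 12.0000 > continuation, so V_0 = 12.0000 (exercise)

$12.00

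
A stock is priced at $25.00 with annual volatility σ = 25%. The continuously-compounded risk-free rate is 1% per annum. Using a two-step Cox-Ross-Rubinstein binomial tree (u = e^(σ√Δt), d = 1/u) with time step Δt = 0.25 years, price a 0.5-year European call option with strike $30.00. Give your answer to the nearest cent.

CRR parameters: u = e^(σ√Δt) = e^(0.25·√0.25) = 1.1331, d = 1/u = 0.8825
Per-period rate: rΔt = 0.01·0.25 = 0.0025, so R = e^0.0025 = 1.0025
Risk-neutral probability p = (e^0.0025 − 0.8825)/(1.1331 − 0.8825) = 0.1200/0.2507 = 0.4788
Terminal stock prices: S_uu = 32.1, S_ud = 25, S_dd = 19.47
Terminal payoffs (S − K): max(2.101, 0) = 2.101, max(-5, 0) = 0, max(-10.53, 0) = 0
Node u (S = 28.33): V_u = e^(−0.0025)·[0.4788·2.1006 + 0.5212·0.0000] = 1.0032
Node d (S = 22.06): V_d = e^(−0.0025)·[0.4788·0.0000 + 0.5212·0.0000] = 0.0000
Node 0 (S = 25): V_0 = e^(−0.0025)·[0.4788·1.0032 + 0.5212·0.0000] = 0.4791

$0.48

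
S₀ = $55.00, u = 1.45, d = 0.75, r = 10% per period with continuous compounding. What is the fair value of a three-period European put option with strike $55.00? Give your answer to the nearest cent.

$5.59

Risk-neutral probability p = (e^0.1 − 0.75)/(1.45 − 0.75) = 0.3552/0.7000 = 0.5074
Terminal stock prices: S_uuu = 167.7, S_uud = 86.73, S_udd = 44.86, S_ddd = 23.2
Terminal payoffs (K − S): max(-112.7, 0) = 0, max(-31.73, 0) = 0, max(10.14, 0) = 10.14, max(31.8, 0) = 31.8
Node uu (S = 115.6): V_uu = e^(−0.1)·[0.5074·0.0000 + 0.4926·0.0000] = 0.0000
Node ud (S = 59.81): V_ud = e^(−0.1)·[0.5074·0.0000 + 0.4926·10.1406] = 4.5200
Node dd (S = 30.94): V_dd = e^(−0.1)·[0.5074·10.1406 + 0.4926·31.7969] = 18.8286
Node u (S = 79.75): V_u = e^(−0.1)·[0.5074·0.0000 + 0.4926·4.5200] = 2.0147
Node d (S = 41.25): V_d = e^(−0.1)·[0.5074·4.5200 + 0.4926·18.8286] = 10.4677
Node 0 (S = 55): V_0 = e^(−0.1)·[0.5074·2.0147 + 0.4926·10.4677] = 5.5908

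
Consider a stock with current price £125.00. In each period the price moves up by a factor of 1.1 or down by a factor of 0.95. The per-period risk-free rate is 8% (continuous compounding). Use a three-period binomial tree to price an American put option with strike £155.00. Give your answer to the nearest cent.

£30.00

Risk-neutral probability p = (e^0.08 − 0.95)/(1.1 − 0.95) = 0.1333/0.1500 = 0.8886
Terminal stock prices: S_uuu = 166.4, S_uud = 143.7, S_udd = 124.1, S_ddd = 107.2
Terminal payoffs (K − S): max(-11.38, 0) = 0, max(11.31, 0) = 11.31, max(30.91, 0) = 30.91, max(47.83, 0) = 47.83
Node uu (S = 151.3): continuation = e^(−0.08)·[0.8886·0.0000 + 0.1114·11.3125] = 1.1635; exercise value = 3.7500 > continuation, so V_uu = 3.7500 (exercise)
Node ud (S = 130.6): continuation = e^(−0.08)·[0.8886·11.3125 + 0.1114·30.9062] = 12.4580; exercise value = 24.3750 > continuation, so V_ud = 24.3750 (exercise)
Node dd (S = 112.8): continuation = e^(−0.08)·[0.8886·30.9062 + 0.1114·47.8281] = 30.2705; exercise value = 42.1875 > continuation, so V_dd = 42.1875 (exercise)
Node u (S = 137.5): continuation = e^(−0.08)·[0.8886·3.7500 + 0.1114·24.3750] = 5.5830; exercise value = 17.5000 > continuation, so V_u = 17.5000 (exercise)
Node d (S = 118.8): continuation = e^(−0.08)·[0.8886·24.3750 + 0.1114·42.1875] = 24.3330; exercise value = 36.2500 > continuation, so V_d = 36.2500 (exercise)
Node 0 (S = 125): continuation = e^(−0.08)·[0.8886·17.5000 + 0.1114·36.2500] = 18.0830; exercise value = 30.0000 > continuation, so V_0 = 30.0000 (exercise)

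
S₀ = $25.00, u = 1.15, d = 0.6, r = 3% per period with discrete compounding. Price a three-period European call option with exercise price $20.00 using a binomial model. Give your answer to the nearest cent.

Risk-neutral probability p = (1 + 0.03 − 0.6)/(1.15 − 0.6) = 0.4300/0.5500 = 0.7818
Terminal stock prices: S_uuu = 38.02, S_uud = 19.84, S_udd = 10.35, S_ddd = 5.4
Terminal payoffs (S − K): max(18.02, 0) = 18.02, max(-0.1625, 0) = 0, max(-9.65, 0) = 0, max(-14.6, 0) = 0
Node uu (S = 33.06): V_uu = 1/1.03·[0.7818·18.0219 + 0.2182·0.0000] = 13.6794
Node ud (S = 17.25): V_ud = 1/1.03·[0.7818·0.0000 + 0.2182·0.0000] = 0.0000
Node dd (S = 9): V_dd = 1/1.03·[0.7818·0.0000 + 0.2182·0.0000] = 0.0000
Node u (S = 28.75): V_u = 1/1.03·[0.7818·13.6794 + 0.2182·0.0000] = 10.3833
Node d (S = 15): V_d = 1/1.03·[0.7818·0.0000 + 0.2182·0.0000] = 0.0000
Node 0 (S = 25): V_0 = 1/1.03·[0.7818·10.3833 + 0.2182·0.0000] = 7.8814

$7.88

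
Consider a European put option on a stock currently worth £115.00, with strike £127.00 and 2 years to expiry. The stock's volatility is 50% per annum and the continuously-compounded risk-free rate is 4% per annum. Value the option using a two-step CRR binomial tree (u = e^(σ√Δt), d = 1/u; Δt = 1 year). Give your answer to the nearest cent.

£31.99

CRR parameters: u = e^(σ√Δt) = e^(0.5·√1) = 1.6487, d = 1/u = 0.6065
Per-period rate: rΔt = 0.04·1 = 0.04, so R = e^0.04 = 1.0408
Risk-neutral probability p = (e^0.04 − 0.6065)/(1.6487 − 0.6065) = 0.4343/1.0422 = 0.4167
Terminal stock prices: S_uu = 312.6, S_ud = 115, S_dd = 42.31
Terminal payoffs (K − S): max(-185.6, 0) = 0, max(12, 0) = 12, max(84.69, 0) = 84.69
Node u (S = 189.6): V_u = e^(−0.04)·[0.4167·0.0000 + 0.5833·12.0000] = 6.7251
Node d (S = 69.75): V_d = e^(−0.04)·[0.4167·12.0000 + 0.5833·84.6939] = 52.2692
Node 0 (S = 115): V_0 = e^(−0.04)·[0.4167·6.7251 + 0.5833·52.2692] = 31.9857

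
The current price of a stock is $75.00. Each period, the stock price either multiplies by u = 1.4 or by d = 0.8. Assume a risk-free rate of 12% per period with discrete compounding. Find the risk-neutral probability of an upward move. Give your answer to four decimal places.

p = 0.5333

Risk-neutral probability p = (1 + 0.12 − 0.8)/(1.4 − 0.8) = 0.3200/0.6000 = 0.5333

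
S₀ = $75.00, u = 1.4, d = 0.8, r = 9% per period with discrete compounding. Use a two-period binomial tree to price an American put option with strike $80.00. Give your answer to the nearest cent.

Risk-neutral probability p = (1 + 0.09 − 0.8)/(1.4 − 0.8) = 0.2900/0.6000 = 0.4833
Terminal stock prices: S_uu = 147, S_ud = 84, S_dd = 48
Terminal payoffs (K − S): max(-67, 0) = 0, max(-4, 0) = 0, max(32, 0) = 32
Node u (S = 105): continuation = 1/1.09·[0.4833·0.0000 + 0.5167·0.0000] = 0.0000; exercise value = 0.0000 ≤ continuation, so V_u = 0.0000
Node d (S = 60): continuation = 1/1.09·[0.4833·0.0000 + 0.5167·32.0000] = 15.1682; exercise value = 20.0000 > continuation, so V_d = 20.0000 (exercise)
Node 0 (S = 75): continuation = 1/1.09·[0.4833·0.0000 + 0.5167·20.0000] = 9.4801; exercise value = 5.0000 ≤ continuation, so V_0 = 9.4801

$9.48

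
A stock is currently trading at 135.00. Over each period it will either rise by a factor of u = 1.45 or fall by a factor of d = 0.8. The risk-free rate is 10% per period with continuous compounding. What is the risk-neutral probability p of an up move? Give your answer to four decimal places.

Risk-neutral probability p = (e^0.1 − 0.8)/(1.45 − 0.8) = 0.3052/0.6500 = 0.4695

p = 0.4695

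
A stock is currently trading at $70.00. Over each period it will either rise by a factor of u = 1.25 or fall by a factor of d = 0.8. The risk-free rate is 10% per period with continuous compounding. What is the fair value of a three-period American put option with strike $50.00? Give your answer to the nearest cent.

$0.44

Risk-neutral probability p = (e^0.1 − 0.8)/(1.25 − 0.8) = 0.3052/0.4500 = 0.6782
Terminal stock prices: S_uuu = 136.7, S_uud = 87.5, S_udd = 56, S_ddd = 35.84
Terminal payoffs (K − S): max(-86.72, 0) = 0, max(-37.5, 0) = 0, max(-6, 0) = 0, max(14.16, 0) = 14.16
Node uu (S = 109.4): continuation = e^(−0.1)·[0.6782·0.0000 + 0.3218·0.0000] = 0.0000; exercise value = 0.0000 ≤ continuation, so V_uu = 0.0000
Node ud (S = 70): continuation = e^(−0.1)·[0.6782·0.0000 + 0.3218·0.0000] = 0.0000; exercise value = 0.0000 ≤ continuation, so V_ud = 0.0000
Node dd (S = 44.8): continuation = e^(−0.1)·[0.6782·0.0000 + 0.3218·14.1600] = 4.1236; exercise value = 5.2000 > continuation, so V_dd = 5.2000 (exercise)
Node u (S = 87.5): continuation = e^(−0.1)·[0.6782·0.0000 + 0.3218·0.0000] = 0.0000; exercise value = 0.0000 ≤ continuation, so V_u = 0.0000
Node d (S = 56): continuation = e^(−0.1)·[0.6782·0.0000 + 0.3218·5.2000] = 1.5143; exercise value = 0.0000 ≤ continuation, so V_d = 1.5143
Node 0 (S = 70): continuation = e^(−0.1)·[0.6782·0.0000 + 0.3218·1.5143] = 0.4410; exercise value = 0.0000 ≤ continuation, so V_0 = 0.4410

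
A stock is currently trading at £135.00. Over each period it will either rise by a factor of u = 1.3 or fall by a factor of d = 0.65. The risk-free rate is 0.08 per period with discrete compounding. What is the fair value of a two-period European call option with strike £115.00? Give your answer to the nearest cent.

Risk-neutral probability p = (1 + 0.08 − 0.65)/(1.3 − 0.65) = 0.4300/0.6500 = 0.6615
Terminal stock prices: S_uu = 228.2, S_ud = 114.1, S_dd = 57.04
Terminal payoffs (S − K): max(113.2, 0) = 113.2, max(-0.925, 0) = 0, max(-57.96, 0) = 0
Node u (S = 175.5): V_u = 1/1.08·[0.6615·113.1500 + 0.3385·0.0000] = 69.3084
Node d (S = 87.75): V_d = 1/1.08·[0.6615·0.0000 + 0.3385·0.0000] = 0.0000
Node 0 (S = 135): V_0 = 1/1.08·[0.6615·69.3084 + 0.3385·0.0000] = 42.4539

£42.45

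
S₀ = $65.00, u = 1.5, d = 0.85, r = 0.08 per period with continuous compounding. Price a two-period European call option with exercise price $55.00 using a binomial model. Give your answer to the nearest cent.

Risk-neutral probability p = (e^0.08 − 0.85)/(1.5 − 0.85) = 0.2333/0.6500 = 0.3589
Terminal stock prices: S_uu = 146.2, S_ud = 82.88, S_dd = 46.96
Terminal payoffs (S − K): max(91.25, 0) = 91.25, max(27.88, 0) = 27.88, max(-8.038, 0) = 0
Node u (S = 97.5): V_u = e^(−0.08)·[0.3589·91.2500 + 0.6411·27.8750] = 46.7286
Node d (S = 55.25): V_d = e^(−0.08)·[0.3589·27.8750 + 0.6411·0.0000] = 9.2352
Node 0 (S = 65): V_0 = e^(−0.08)·[0.3589·46.7286 + 0.6411·9.2352] = 20.9471

$20.95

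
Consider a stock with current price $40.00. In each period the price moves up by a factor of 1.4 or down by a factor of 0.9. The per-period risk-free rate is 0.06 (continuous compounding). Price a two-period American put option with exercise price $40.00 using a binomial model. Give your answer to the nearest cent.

$3.08

Risk-neutral probability p = (e^0.06 − 0.9)/(1.4 − 0.9) = 0.1618/0.5000 = 0.3237
Terminal stock prices: S_uu = 78.4, S_ud = 50.4, S_dd = 32.4
Terminal payoffs (K − S): max(-38.4, 0) = 0, max(-10.4, 0) = 0, max(7.6, 0) = 7.6
Node u (S = 56): continuation = e^(−0.06)·[0.3237·0.0000 + 0.6763·0.0000] = 0.0000; exercise value = 0.0000 ≤ continuation, so V_u = 0.0000
Node d (S = 36): continuation = e^(−0.06)·[0.3237·0.0000 + 0.6763·7.6000] = 4.8407; exercise value = 4.0000 ≤ continuation, so V_d = 4.8407
Node 0 (S = 40): continuation = e^(−0.06)·[0.3237·0.0000 + 0.6763·4.8407] = 3.0833; exercise value = 0.0000 ≤ continuation, so V_0 = 3.0833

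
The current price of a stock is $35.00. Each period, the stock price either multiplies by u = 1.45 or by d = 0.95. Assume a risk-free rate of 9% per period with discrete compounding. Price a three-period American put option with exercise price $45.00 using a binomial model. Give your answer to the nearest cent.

Risk-neutral probability p = (1 + 0.09 − 0.95)/(1.45 − 0.95) = 0.1400/0.5000 = 0.2800
Terminal stock prices: S_uuu = 106.7, S_uud = 69.91, S_udd = 45.8, S_ddd = 30.01
Terminal payoffs (K − S): max(-61.7, 0) = 0, max(-24.91, 0) = 0, max(-0.8019, 0) = 0, max(14.99, 0) = 14.99
Node uu (S = 73.59): continuation = 1/1.09·[0.2800·0.0000 + 0.7200·0.0000] = 0.0000; exercise value = 0.0000 ≤ continuation, so V_uu = 0.0000
Node ud (S = 48.21): continuation = 1/1.09·[0.2800·0.0000 + 0.7200·0.0000] = 0.0000; exercise value = 0.0000 ≤ continuation, so V_ud = 0.0000
Node dd (S = 31.59): continuation = 1/1.09·[0.2800·0.0000 + 0.7200·14.9919] = 9.9029; exercise value = 13.4125 > continuation, so V_dd = 13.4125 (exercise)
Node u (S = 50.75): continuation = 1/1.09·[0.2800·0.0000 + 0.7200·0.0000] = 0.0000; exercise value = 0.0000 ≤ continuation, so V_u = 0.0000
Node d (S = 33.25): continuation = 1/1.09·[0.2800·0.0000 + 0.7200·13.4125] = 8.8596; exercise value = 11.7500 > continuation, so V_d = 11.7500 (exercise)
Node 0 (S = 35): continuation = 1/1.09·[0.2800·0.0000 + 0.7200·11.7500] = 7.7615; exercise value = 10.0000 > continuation, so V_0 = 10.0000 (exercise)

$10.00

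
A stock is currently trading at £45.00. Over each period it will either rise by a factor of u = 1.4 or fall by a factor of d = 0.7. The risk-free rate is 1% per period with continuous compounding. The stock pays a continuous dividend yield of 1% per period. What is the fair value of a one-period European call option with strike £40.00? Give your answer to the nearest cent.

Per-period risk-free factor R = e^0.01 = 1.0101; dividend-adjusted growth = e^(0.01−0.01) = 1.0000.
Risk-neutral probability p = (1.0000 − 0.7)/(1.4 − 0.7) = 0.3000/0.7000 = 0.4286
Terminal stock prices: S_u = 63, S_d = 31.5
Terminal payoffs (S − K): max(23, 0) = 23, max(-8.5, 0) = 0
Node 0 (S = 45): V_0 = e^(−0.01)·[0.4286·23.0000 + 0.5714·0.0000] = 9.7591

£9.76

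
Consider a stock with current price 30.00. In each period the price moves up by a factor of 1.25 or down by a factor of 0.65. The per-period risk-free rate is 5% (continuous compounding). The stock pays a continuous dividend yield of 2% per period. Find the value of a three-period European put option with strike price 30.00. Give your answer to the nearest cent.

Per-period risk-free factor R = e^0.05 = 1.0513; dividend-adjusted growth = e^(0.05−0.02) = 1.0305.
Risk-neutral probability p = (1.0305 − 0.65)/(1.25 − 0.65) = 0.3805/0.6000 = 0.6341
Terminal stock prices: S_uuu = 58.59, S_uud = 30.47, S_udd = 15.84, S_ddd = 8.239
Terminal payoffs (K − S): max(-28.59, 0) = 0, max(-0.4688, 0) = 0, max(14.16, 0) = 14.16, max(21.76, 0) = 21.76
Node uu (S = 46.88): V_uu = e^(−0.05)·[0.6341·0.0000 + 0.3659·0.0000] = 0.0000
Node ud (S = 24.38): V_ud = e^(−0.05)·[0.6341·0.0000 + 0.3659·14.1562] = 4.9273
Node dd (S = 12.68): V_dd = e^(−0.05)·[0.6341·14.1562 + 0.3659·21.7613] = 16.1129
Node u (S = 37.5): V_u = e^(−0.05)·[0.6341·0.0000 + 0.3659·4.9273] = 1.7150
Node d (S = 19.5): V_d = e^(−0.05)·[0.6341·4.9273 + 0.3659·16.1129] = 8.5803
Node 0 (S = 30): V_0 = e^(−0.05)·[0.6341·1.7150 + 0.3659·8.5803] = 4.0209

4.02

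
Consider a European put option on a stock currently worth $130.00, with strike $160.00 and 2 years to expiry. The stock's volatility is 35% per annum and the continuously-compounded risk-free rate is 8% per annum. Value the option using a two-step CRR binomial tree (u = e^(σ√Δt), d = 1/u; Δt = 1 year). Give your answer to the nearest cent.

CRR parameters: u = e^(σ√Δt) = e^(0.35·√1) = 1.4191, d = 1/u = 0.7047
Per-period rate: rΔt = 0.08·1 = 0.08, so R = e^0.08 = 1.0833
Risk-neutral probability p = (e^0.08 − 0.7047)/(1.4191 − 0.7047) = 0.3786/0.7144 = 0.5300
Terminal stock prices: S_uu = 261.8, S_ud = 130, S_dd = 64.56
Terminal payoffs (K − S): max(-101.8, 0) = 0, max(30, 0) = 30, max(95.44, 0) = 95.44
Node u (S = 184.5): V_u = e^(−0.08)·[0.5300·0.0000 + 0.4700·30.0000] = 13.0168
Node d (S = 91.61): V_d = e^(−0.08)·[0.5300·30.0000 + 0.4700·95.4439] = 56.0892
Node 0 (S = 130): V_0 = e^(−0.08)·[0.5300·13.0168 + 0.4700·56.0892] = 30.7048

$30.70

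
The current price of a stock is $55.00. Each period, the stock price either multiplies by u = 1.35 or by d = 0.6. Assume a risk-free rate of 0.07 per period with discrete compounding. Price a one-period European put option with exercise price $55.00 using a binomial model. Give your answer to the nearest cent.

$7.68

Risk-neutral probability p = (1 + 0.07 − 0.6)/(1.35 − 0.6) = 0.4700/0.7500 = 0.6267
Terminal stock prices: S_u = 74.25, S_d = 33
Terminal payoffs (K − S): max(-19.25, 0) = 0, max(22, 0) = 22
Node 0 (S = 55): V_0 = 1/1.07·[0.6267·0.0000 + 0.3733·22.0000] = 7.6760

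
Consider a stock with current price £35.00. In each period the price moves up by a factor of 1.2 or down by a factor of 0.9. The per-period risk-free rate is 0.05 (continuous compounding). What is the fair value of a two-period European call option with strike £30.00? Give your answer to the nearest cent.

£8.22

Risk-neutral probability p = (e^0.05 − 0.9)/(1.2 − 0.9) = 0.1513/0.3000 = 0.5042
Terminal stock prices: S_uu = 50.4, S_ud = 37.8, S_dd = 28.35
Terminal payoffs (S − K): max(20.4, 0) = 20.4, max(7.8, 0) = 7.8, max(-1.65, 0) = 0
Node u (S = 42): V_u = e^(−0.05)·[0.5042·20.4000 + 0.4958·7.8000] = 13.4631
Node d (S = 31.5): V_d = e^(−0.05)·[0.5042·7.8000 + 0.4958·0.0000] = 3.7412
Node 0 (S = 35): V_0 = e^(−0.05)·[0.5042·13.4631 + 0.4958·3.7412] = 8.2218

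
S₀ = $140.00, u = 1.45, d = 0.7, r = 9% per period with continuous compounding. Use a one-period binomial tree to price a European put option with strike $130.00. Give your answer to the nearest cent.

Risk-neutral probability p = (e^0.09 − 0.7)/(1.45 − 0.7) = 0.3942/0.7500 = 0.5256
Terminal stock prices: S_u = 203, S_d = 98
Terminal payoffs (K − S): max(-73, 0) = 0, max(32, 0) = 32
Node 0 (S = 140): V_0 = e^(−0.09)·[0.5256·0.0000 + 0.4744·32.0000] = 13.8752

$13.88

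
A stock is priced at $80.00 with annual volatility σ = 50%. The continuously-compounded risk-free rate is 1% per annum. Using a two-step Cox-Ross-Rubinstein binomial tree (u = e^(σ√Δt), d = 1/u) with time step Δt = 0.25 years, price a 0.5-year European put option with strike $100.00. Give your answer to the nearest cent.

$25.72

CRR parameters: u = e^(σ√Δt) = e^(0.5·√0.25) = 1.2840, d = 1/u = 0.7788
Per-period rate: rΔt = 0.01·0.25 = 0.0025, so R = e^0.0025 = 1.0025
Risk-neutral probability p = (e^0.0025 − 0.7788)/(1.2840 − 0.7788) = 0.2237/0.5052 = 0.4428
Terminal stock prices: S_uu = 131.9, S_ud = 80, S_dd = 48.52
Terminal payoffs (K − S): max(-31.9, 0) = 0, max(20, 0) = 20, max(51.48, 0) = 51.48
Node u (S = 102.7): V_u = e^(−0.0025)·[0.4428·0.0000 + 0.5572·20.0000] = 11.1166
Node d (S = 62.3): V_d = e^(−0.0025)·[0.4428·20.0000 + 0.5572·51.4775] = 37.4462
Node 0 (S = 80): V_0 = e^(−0.0025)·[0.4428·11.1166 + 0.5572·37.4462] = 25.7237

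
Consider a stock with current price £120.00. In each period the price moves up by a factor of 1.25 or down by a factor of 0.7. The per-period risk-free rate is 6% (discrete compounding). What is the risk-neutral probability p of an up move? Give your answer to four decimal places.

p = 0.6545

Risk-neutral probability p = (1 + 0.06 − 0.7)/(1.25 − 0.7) = 0.3600/0.5500 = 0.6545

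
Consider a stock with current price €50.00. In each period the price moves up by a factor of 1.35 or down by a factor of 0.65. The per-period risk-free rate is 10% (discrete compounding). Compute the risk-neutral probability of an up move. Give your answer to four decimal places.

Risk-neutral probability p = (1 + 0.1 − 0.65)/(1.35 − 0.65) = 0.4500/0.7000 = 0.6429

p = 0.6429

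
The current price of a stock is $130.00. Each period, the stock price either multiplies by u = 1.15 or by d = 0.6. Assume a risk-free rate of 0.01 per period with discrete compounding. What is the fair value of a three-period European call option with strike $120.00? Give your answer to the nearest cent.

Risk-neutral probability p = (1 + 0.01 − 0.6)/(1.15 − 0.6) = 0.4100/0.5500 = 0.7455
Terminal stock prices: S_uuu = 197.7, S_uud = 103.2, S_udd = 53.82, S_ddd = 28.08
Terminal payoffs (S − K): max(77.71, 0) = 77.71, max(-16.85, 0) = 0, max(-66.18, 0) = 0, max(-91.92, 0) = 0
Node uu (S = 171.9): V_uu = 1/1.01·[0.7455·77.7137 + 0.2545·0.0000] = 57.3585
Node ud (S = 89.7): V_ud = 1/1.01·[0.7455·0.0000 + 0.2545·0.0000] = 0.0000
Node dd (S = 46.8): V_dd = 1/1.01·[0.7455·0.0000 + 0.2545·0.0000] = 0.0000
Node u (S = 149.5): V_u = 1/1.01·[0.7455·57.3585 + 0.2545·0.0000] = 42.3348
Node d (S = 78): V_d = 1/1.01·[0.7455·0.0000 + 0.2545·0.0000] = 0.0000
Node 0 (S = 130): V_0 = 1/1.01·[0.7455·42.3348 + 0.2545·0.0000] = 31.2462

$31.25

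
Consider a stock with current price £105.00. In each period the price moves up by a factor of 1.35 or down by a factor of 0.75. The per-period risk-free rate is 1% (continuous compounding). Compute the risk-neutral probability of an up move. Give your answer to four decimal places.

Risk-neutral probability p = (e^0.01 − 0.75)/(1.35 − 0.75) = 0.2601/0.6000 = 0.4334

p = 0.4334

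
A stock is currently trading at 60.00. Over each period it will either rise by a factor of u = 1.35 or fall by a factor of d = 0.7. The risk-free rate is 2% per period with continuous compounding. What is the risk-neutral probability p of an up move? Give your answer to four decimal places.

Risk-neutral probability p = (e^0.02 − 0.7)/(1.35 − 0.7) = 0.3202/0.6500 = 0.4926

p = 0.4926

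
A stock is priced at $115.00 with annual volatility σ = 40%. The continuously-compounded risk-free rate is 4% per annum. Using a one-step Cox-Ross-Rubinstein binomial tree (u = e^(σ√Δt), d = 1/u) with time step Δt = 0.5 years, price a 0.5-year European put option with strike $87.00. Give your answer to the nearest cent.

$0.17

CRR parameters: u = e^(σ√Δt) = e^(0.4·√0.5) = 1.3269, d = 1/u = 0.7536
Per-period rate: rΔt = 0.04·0.5 = 0.02, so R = e^0.02 = 1.0202
Risk-neutral probability p = (e^0.02 − 0.7536)/(1.3269 − 0.7536) = 0.2666/0.5733 = 0.4650
Terminal stock prices: S_u = 152.6, S_d = 86.67
Terminal payoffs (K − S): max(-65.59, 0) = 0, max(0.3316, 0) = 0.3316
Node 0 (S = 115): V_0 = e^(−0.02)·[0.4650·0.0000 + 0.5350·0.3316] = 0.1739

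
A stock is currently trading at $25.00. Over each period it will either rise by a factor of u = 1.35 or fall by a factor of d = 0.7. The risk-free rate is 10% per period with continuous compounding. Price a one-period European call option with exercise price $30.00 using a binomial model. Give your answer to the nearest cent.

Risk-neutral probability p = (e^0.1 − 0.7)/(1.35 − 0.7) = 0.4052/0.6500 = 0.6233
Terminal stock prices: S_u = 33.75, S_d = 17.5
Terminal payoffs (S − K): max(3.75, 0) = 3.75, max(-12.5, 0) = 0
Node 0 (S = 25): V_0 = e^(−0.1)·[0.6233·3.7500 + 0.3767·0.0000] = 2.1151

$2.12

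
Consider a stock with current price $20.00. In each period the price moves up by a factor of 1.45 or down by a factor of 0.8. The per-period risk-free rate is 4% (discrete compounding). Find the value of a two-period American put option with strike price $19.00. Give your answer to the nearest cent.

$2.28

Risk-neutral probability p = (1 + 0.04 − 0.8)/(1.45 − 0.8) = 0.2400/0.6500 = 0.3692
Terminal stock prices: S_uu = 42.05, S_ud = 23.2, S_dd = 12.8
Terminal payoffs (K − S): max(-23.05, 0) = 0, max(-4.2, 0) = 0, max(6.2, 0) = 6.2
Node u (S = 29): continuation = 1/1.04·[0.3692·0.0000 + 0.6308·0.0000] = 0.0000; exercise value = 0.0000 ≤ continuation, so V_u = 0.0000
Node d (S = 16): continuation = 1/1.04·[0.3692·0.0000 + 0.6308·6.2000] = 3.7604; exercise value = 3.0000 ≤ continuation, so V_d = 3.7604
Node 0 (S = 20): continuation = 1/1.04·[0.3692·0.0000 + 0.6308·3.7604] = 2.2807; exercise value = 0.0000 ≤ continuation, so V_0 = 2.2807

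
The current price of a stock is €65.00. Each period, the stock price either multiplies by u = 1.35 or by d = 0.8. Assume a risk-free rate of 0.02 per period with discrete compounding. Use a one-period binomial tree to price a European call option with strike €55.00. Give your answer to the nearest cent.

Risk-neutral probability p = (1 + 0.02 − 0.8)/(1.35 − 0.8) = 0.2200/0.5500 = 0.4000
Terminal stock prices: S_u = 87.75, S_d = 52
Terminal payoffs (S − K): max(32.75, 0) = 32.75, max(-3, 0) = 0
Node 0 (S = 65): V_0 = 1/1.02·[0.4000·32.7500 + 0.6000·0.0000] = 12.8431

€12.84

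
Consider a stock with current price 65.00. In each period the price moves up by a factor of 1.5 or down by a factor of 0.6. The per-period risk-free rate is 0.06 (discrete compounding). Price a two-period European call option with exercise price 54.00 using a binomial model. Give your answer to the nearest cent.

23.45

Risk-neutral probability p = (1 + 0.06 − 0.6)/(1.5 − 0.6) = 0.4600/0.9000 = 0.5111
Terminal stock prices: S_uu = 146.2, S_ud = 58.5, S_dd = 23.4
Terminal payoffs (S − K): max(92.25, 0) = 92.25, max(4.5, 0) = 4.5, max(-30.6, 0) = 0
Node u (S = 97.5): V_u = 1/1.06·[0.5111·92.2500 + 0.4889·4.5000] = 46.5566
Node d (S = 39): V_d = 1/1.06·[0.5111·4.5000 + 0.4889·0.0000] = 2.1698
Node 0 (S = 65): V_0 = 1/1.06·[0.5111·46.5566 + 0.4889·2.1698] = 23.4494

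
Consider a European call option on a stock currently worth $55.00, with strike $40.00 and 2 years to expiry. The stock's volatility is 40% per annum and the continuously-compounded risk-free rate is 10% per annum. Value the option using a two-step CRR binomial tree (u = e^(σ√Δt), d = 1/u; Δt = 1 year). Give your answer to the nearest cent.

$25.02

CRR parameters: u = e^(σ√Δt) = e^(0.4·√1) = 1.4918, d = 1/u = 0.6703
Per-period rate: rΔt = 0.1·1 = 0.1, so R = e^0.1 = 1.1052
Risk-neutral probability p = (e^0.1 − 0.6703)/(1.4918 − 0.6703) = 0.4349/0.8215 = 0.5293
Terminal stock prices: S_uu = 122.4, S_ud = 55, S_dd = 24.71
Terminal payoffs (S − K): max(82.4, 0) = 82.4, max(15, 0) = 15, max(-15.29, 0) = 0
Node u (S = 82.05): V_u = e^(−0.1)·[0.5293·82.4048 + 0.4707·15.0000] = 45.8569
Node d (S = 36.87): V_d = e^(−0.1)·[0.5293·15.0000 + 0.4707·0.0000] = 7.1844
Node 0 (S = 55): V_0 = e^(−0.1)·[0.5293·45.8569 + 0.4707·7.1844] = 25.0234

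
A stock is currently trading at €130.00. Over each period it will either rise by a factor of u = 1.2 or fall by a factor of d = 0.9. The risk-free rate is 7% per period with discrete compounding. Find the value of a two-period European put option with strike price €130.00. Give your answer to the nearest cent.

Risk-neutral probability p = (1 + 0.07 − 0.9)/(1.2 − 0.9) = 0.1700/0.3000 = 0.5667
Terminal stock prices: S_uu = 187.2, S_ud = 140.4, S_dd = 105.3
Terminal payoffs (K − S): max(-57.2, 0) = 0, max(-10.4, 0) = 0, max(24.7, 0) = 24.7
Node u (S = 156): V_u = 1/1.07·[0.5667·0.0000 + 0.4333·0.0000] = 0.0000
Node d (S = 117): V_d = 1/1.07·[0.5667·0.0000 + 0.4333·24.7000] = 10.0031
Node 0 (S = 130): V_0 = 1/1.07·[0.5667·0.0000 + 0.4333·10.0031] = 4.0511

€4.05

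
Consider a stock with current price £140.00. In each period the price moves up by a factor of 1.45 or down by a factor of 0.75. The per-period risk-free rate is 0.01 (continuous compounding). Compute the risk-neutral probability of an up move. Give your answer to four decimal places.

Risk-neutral probability p = (e^0.01 − 0.75)/(1.45 − 0.75) = 0.2601/0.7000 = 0.3715

p = 0.3715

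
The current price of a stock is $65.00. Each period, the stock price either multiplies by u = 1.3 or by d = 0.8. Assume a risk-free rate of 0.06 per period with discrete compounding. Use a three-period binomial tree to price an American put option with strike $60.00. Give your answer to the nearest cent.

Risk-neutral probability p = (1 + 0.06 − 0.8)/(1.3 − 0.8) = 0.2600/0.5000 = 0.5200
Terminal stock prices: S_uuu = 142.8, S_uud = 87.88, S_udd = 54.08, S_ddd = 33.28
Terminal payoffs (K − S): max(-82.81, 0) = 0, max(-27.88, 0) = 0, max(5.92, 0) = 5.92, max(26.72, 0) = 26.72
Node uu (S = 109.9): continuation = 1/1.06·[0.5200·0.0000 + 0.4800·0.0000] = 0.0000; exercise value = 0.0000 ≤ continuation, so V_uu = 0.0000
Node ud (S = 67.6): continuation = 1/1.06·[0.5200·0.0000 + 0.4800·5.9200] = 2.6808; exercise value = 0.0000 ≤ continuation, so V_ud = 2.6808
Node dd (S = 41.6): continuation = 1/1.06·[0.5200·5.9200 + 0.4800·26.7200] = 15.0038; exercise value = 18.4000 > continuation, so V_dd = 18.4000 (exercise)
Node u (S = 84.5): continuation = 1/1.06·[0.5200·0.0000 + 0.4800·2.6808] = 1.2139; exercise value = 0.0000 ≤ continuation, so V_u = 1.2139
Node d (S = 52): continuation = 1/1.06·[0.5200·2.6808 + 0.4800·18.4000] = 9.6472; exercise value = 8.0000 ≤ continuation, so V_d = 9.6472
Node 0 (S = 65): continuation = 1/1.06·[0.5200·1.2139 + 0.4800·9.6472] = 4.9640; exercise value = 0.0000 ≤ continuation, so V_0 = 4.9640

$4.96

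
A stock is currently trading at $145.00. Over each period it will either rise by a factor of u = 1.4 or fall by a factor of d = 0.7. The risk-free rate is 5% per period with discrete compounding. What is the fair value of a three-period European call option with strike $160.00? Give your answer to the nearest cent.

Risk-neutral probability p = (1 + 0.05 − 0.7)/(1.4 − 0.7) = 0.3500/0.7000 = 0.5000
Terminal stock prices: S_uuu = 397.9, S_uud = 198.9, S_udd = 99.47, S_ddd = 49.73
Terminal payoffs (S − K): max(237.9, 0) = 237.9, max(38.94, 0) = 38.94, max(-60.53, 0) = 0, max(-110.3, 0) = 0
Node uu (S = 284.2): V_uu = 1/1.05·[0.5000·237.8800 + 0.5000·38.9400] = 131.8190
Node ud (S = 142.1): V_ud = 1/1.05·[0.5000·38.9400 + 0.5000·0.0000] = 18.5429
Node dd (S = 71.05): V_dd = 1/1.05·[0.5000·0.0000 + 0.5000·0.0000] = 0.0000
Node u (S = 203): V_u = 1/1.05·[0.5000·131.8190 + 0.5000·18.5429] = 71.6009
Node d (S = 101.5): V_d = 1/1.05·[0.5000·18.5429 + 0.5000·0.0000] = 8.8299
Node 0 (S = 145): V_0 = 1/1.05·[0.5000·71.6009 + 0.5000·8.8299] = 38.3004

$38.30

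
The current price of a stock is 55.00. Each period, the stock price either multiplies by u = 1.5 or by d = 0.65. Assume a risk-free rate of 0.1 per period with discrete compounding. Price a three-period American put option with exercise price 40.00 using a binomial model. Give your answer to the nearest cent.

Risk-neutral probability p = (1 + 0.1 − 0.65)/(1.5 − 0.65) = 0.4500/0.8500 = 0.5294
Terminal stock prices: S_uuu = 185.6, S_uud = 80.44, S_udd = 34.86, S_ddd = 15.1
Terminal payoffs (K − S): max(-145.6, 0) = 0, max(-40.44, 0) = 0, max(5.144, 0) = 5.144, max(24.9, 0) = 24.9
Node uu (S = 123.8): continuation = 1/1.1·[0.5294·0.0000 + 0.4706·0.0000] = 0.0000; exercise value = 0.0000 ≤ continuation, so V_uu = 0.0000
Node ud (S = 53.62): continuation = 1/1.1·[0.5294·0.0000 + 0.4706·5.1437] = 2.2005; exercise value = 0.0000 ≤ continuation, so V_ud = 2.2005
Node dd (S = 23.24): continuation = 1/1.1·[0.5294·5.1437 + 0.4706·24.8956] = 13.1261; exercise value = 16.7625 > continuation, so V_dd = 16.7625 (exercise)
Node u (S = 82.5): continuation = 1/1.1·[0.5294·0.0000 + 0.4706·2.2005] = 0.9414; exercise value = 0.0000 ≤ continuation, so V_u = 0.9414
Node d (S = 35.75): continuation = 1/1.1·[0.5294·2.2005 + 0.4706·16.7625] = 8.2302; exercise value = 4.2500 ≤ continuation, so V_d = 8.2302
Node 0 (S = 55): continuation = 1/1.1·[0.5294·0.9414 + 0.4706·8.2302] = 3.9740; exercise value = 0.0000 ≤ continuation, so V_0 = 3.9740

3.97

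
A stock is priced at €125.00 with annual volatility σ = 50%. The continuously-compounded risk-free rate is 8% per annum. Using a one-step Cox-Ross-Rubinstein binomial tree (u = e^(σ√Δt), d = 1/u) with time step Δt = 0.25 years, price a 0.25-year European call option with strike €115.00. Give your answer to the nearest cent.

CRR parameters: u = e^(σ√Δt) = e^(0.5·√0.25) = 1.2840, d = 1/u = 0.7788
Per-period rate: rΔt = 0.08·0.25 = 0.02, so R = e^0.02 = 1.0202
Risk-neutral probability p = (e^0.02 − 0.7788)/(1.2840 − 0.7788) = 0.2414/0.5052 = 0.4778
Terminal stock prices: S_u = 160.5, S_d = 97.35
Terminal payoffs (S − K): max(45.5, 0) = 45.5, max(-17.65, 0) = 0
Node 0 (S = 125): V_0 = e^(−0.02)·[0.4778·45.5032 + 0.5222·0.0000] = 21.3113

€21.31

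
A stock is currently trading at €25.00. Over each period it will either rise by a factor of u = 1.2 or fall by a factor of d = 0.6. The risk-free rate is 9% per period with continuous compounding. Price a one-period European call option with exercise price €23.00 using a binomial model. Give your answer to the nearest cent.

Risk-neutral probability p = (e^0.09 − 0.6)/(1.2 − 0.6) = 0.4942/0.6000 = 0.8236
Terminal stock prices: S_u = 30, S_d = 15
Terminal payoffs (S − K): max(7, 0) = 7, max(-8, 0) = 0
Node 0 (S = 25): V_0 = e^(−0.09)·[0.8236·7.0000 + 0.1764·0.0000] = 5.2691

€5.27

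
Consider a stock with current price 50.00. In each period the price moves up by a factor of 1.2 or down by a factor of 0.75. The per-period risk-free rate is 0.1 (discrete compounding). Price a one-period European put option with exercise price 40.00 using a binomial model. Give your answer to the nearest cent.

Risk-neutral probability p = (1 + 0.1 − 0.75)/(1.2 − 0.75) = 0.3500/0.4500 = 0.7778
Terminal stock prices: S_u = 60, S_d = 37.5
Terminal payoffs (K − S): max(-20, 0) = 0, max(2.5, 0) = 2.5
Node 0 (S = 50): V_0 = 1/1.1·[0.7778·0.0000 + 0.2222·2.5000] = 0.5051

0.51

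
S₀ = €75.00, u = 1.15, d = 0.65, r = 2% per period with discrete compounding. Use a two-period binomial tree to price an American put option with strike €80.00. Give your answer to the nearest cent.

€12.39

Risk-neutral probability p = (1 + 0.02 − 0.65)/(1.15 − 0.65) = 0.3700/0.5000 = 0.7400
Terminal stock prices: S_uu = 99.19, S_ud = 56.06, S_dd = 31.69
Terminal payoffs (K − S): max(-19.19, 0) = 0, max(23.94, 0) = 23.94, max(48.31, 0) = 48.31
Node u (S = 86.25): continuation = 1/1.02·[0.7400·0.0000 + 0.2600·23.9375] = 6.1017; exercise value = 0.0000 ≤ continuation, so V_u = 6.1017
Node d (S = 48.75): continuation = 1/1.02·[0.7400·23.9375 + 0.2600·48.3125] = 29.6814; exercise value = 31.2500 > continuation, so V_d = 31.2500 (exercise)
Node 0 (S = 75): continuation = 1/1.02·[0.7400·6.1017 + 0.2600·31.2500] = 12.3924; exercise value = 5.0000 ≤ continuation, so V_0 = 12.3924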